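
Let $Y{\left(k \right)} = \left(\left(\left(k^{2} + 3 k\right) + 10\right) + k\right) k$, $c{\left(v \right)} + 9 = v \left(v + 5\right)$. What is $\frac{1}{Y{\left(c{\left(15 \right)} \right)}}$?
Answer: $\frac{1}{24983805} \approx 4.0026 \cdot 10^{-8}$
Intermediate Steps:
$c{\left(v \right)} = -9 + v \left(5 + v\right)$ ($c{\left(v \right)} = -9 + v \left(v + 5\right) = -9 + v \left(5 + v\right)$)
$Y{\left(k \right)} = k \left(10 + k^{2} + 4 k\right)$ ($Y{\left(k \right)} = \left(\left(10 + k^{2} + 3 k\right) + k\right) k = \left(10 + k^{2} + 4 k\right) k = k \left(10 + k^{2} + 4 k\right)$)
$\frac{1}{Y{\left(c{\left(15 \right)} \right)}} = \frac{1}{\left(-9 + 15^{2} + 5 \cdot 15\right) \left(10 + \left(-9 + 15^{2} + 5 \cdot 15\right)^{2} + 4 \left(-9 + 15^{2} + 5 \cdot 15\right)\right)} = \frac{1}{\left(-9 + 225 + 75\right) \left(10 + \left(-9 + 225 + 75\right)^{2} + 4 \left(-9 + 225 + 75\right)\right)} = \frac{1}{291 \left(10 + 291^{2} + 4 \cdot 291\right)} = \frac{1}{291 \left(10 + 84681 + 1164\right)} = \frac{1}{291 \cdot 85855} = \frac{1}{24983805}$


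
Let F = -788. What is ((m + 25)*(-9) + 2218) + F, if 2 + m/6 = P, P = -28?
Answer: 2825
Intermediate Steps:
m = -180 (m = -12 + 6*(-28) = -12 - 168 = -180)
((m + 25)*(-9) + 2218) + F = ((-180 + 25)*(-9) + 2218) - 788 = (-155*(-9) + 2218) - 788 = (1395 + 2218) - 788 = 3613 - 788 = 2825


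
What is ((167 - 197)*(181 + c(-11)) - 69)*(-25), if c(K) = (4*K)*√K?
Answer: 137475 - 33000*I*√11 ≈ 1.3748e+5 - 1.0945e+5*I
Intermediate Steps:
c(K) = 4*K^(3/2)
((167 - 197)*(181 + c(-11)) - 69)*(-25) = ((167 - 197)*(181 + 4*(-11)^(3/2)) - 69)*(-25) = (-30*(181 + 4*(-11*I*√11)) - 69)*(-25) = (-30*(181 - 44*I*√11) - 69)*(-25) = ((-5430 + 1320*I*√11) - 69)*(-25) = (-5499 + 1320*I*√11)*(-25) = 137475 - 33000*I*√11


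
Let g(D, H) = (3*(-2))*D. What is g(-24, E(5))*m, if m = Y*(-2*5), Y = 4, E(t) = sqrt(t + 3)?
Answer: -5760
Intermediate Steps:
E(t) = sqrt(3 + t)
g(D, H) = -6*D
m = -40 (m = 4*(-2*5) = 4*(-10) = -40)
g(-24, E(5))*m = -6*(-24)*(-40) = 144*(-40) = -5760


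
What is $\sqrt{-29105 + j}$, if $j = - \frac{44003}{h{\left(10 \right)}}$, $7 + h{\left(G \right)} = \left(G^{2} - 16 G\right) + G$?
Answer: $\frac{i \sqrt{92053974}}{57} \approx 168.32 i$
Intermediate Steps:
$h{\left(G \right)} = -7 + G^{2} - 15 G$ ($h{\left(G \right)} = -7 + \left(\left(G^{2} - 16 G\right) + G\right) = -7 + \left(G^{2} - 15 G\right) = -7 + G^{2} - 15 G$)
$j = \frac{44003}{57}$ ($j = - \frac{44003}{-7 + 10^{2} - 150} = - \frac{44003}{-7 + 100 - 150} = - \frac{44003}{-57} = \left(-44003\right) \left(- \frac{1}{57}\right) = \frac{44003}{57} \approx 771.98$)
$\sqrt{-29105 + j} = \sqrt{-29105 + \frac{44003}{57}} = \sqrt{- \frac{1614982}{57}} = \frac{i \sqrt{92053974}}{57}$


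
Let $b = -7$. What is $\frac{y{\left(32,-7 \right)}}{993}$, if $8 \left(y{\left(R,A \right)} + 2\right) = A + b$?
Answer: $- \frac{5}{1324} \approx -0.0037764$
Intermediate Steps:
$y{\left(R,A \right)} = - \frac{23}{8} + \frac{A}{8}$ ($y{\left(R,A \right)} = -2 + \frac{A - 7}{8} = -2 + \frac{-7 + A}{8} = -2 + \left(- \frac{7}{8} + \frac{A}{8}\right) = - \frac{23}{8} + \frac{A}{8}$)
$\frac{y{\left(32,-7 \right)}}{993} = \frac{- \frac{23}{8} + \frac{1}{8} \left(-7\right)}{993} = \left(- \frac{23}{8} - \frac{7}{8}\right) \frac{1}{993} = \left(- \frac{15}{4}\right) \frac{1}{993} = - \frac{5}{1324}$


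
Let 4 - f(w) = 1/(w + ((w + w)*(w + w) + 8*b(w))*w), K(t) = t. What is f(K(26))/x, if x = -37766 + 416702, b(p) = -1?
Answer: 280487/26571750192 ≈ 1.0556e-5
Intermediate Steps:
x = 378936
f(w) = 4 - 1/(w + w*(-8 + 4*w²)) (f(w) = 4 - 1/(w + ((w + w)*(w + w) + 8*(-1))*w) = 4 - 1/(w + ((2*w)*(2*w) - 8)*w) = 4 - 1/(w + (4*w² - 8)*w) = 4 - 1/(w + (-8 + 4*w²)*w) = 4 - 1/(w + w*(-8 + 4*w²)))
f(K(26))/x = ((-1 - 28*26 + 16*26³)/(26*(-7 + 4*26²)))/378936 = ((-1 - 728 + 16*17576)/(26*(-7 + 4*676)))*(1/378936) = ((-1 - 728 + 281216)/(26*(-7 + 2704)))*(1/378936) = ((1/26)*280487/2697)*(1/378936) = ((1/26)*(1/2697)*280487)*(1/378936) = (280487/70122)*(1/378936) = 280487/26571750192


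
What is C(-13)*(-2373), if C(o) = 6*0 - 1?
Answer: 2373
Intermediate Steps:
C(o) = -1 (C(o) = 0 - 1 = -1)
C(-13)*(-2373) = -1*(-2373) = 2373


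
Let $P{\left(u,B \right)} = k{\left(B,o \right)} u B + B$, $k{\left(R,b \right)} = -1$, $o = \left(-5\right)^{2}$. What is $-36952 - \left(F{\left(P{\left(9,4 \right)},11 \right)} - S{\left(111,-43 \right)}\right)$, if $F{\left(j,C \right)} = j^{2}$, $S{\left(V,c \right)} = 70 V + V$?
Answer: $-30095$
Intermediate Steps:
$o = 25$
$P{\left(u,B \right)} = B - B u$ ($P{\left(u,B \right)} = - u B + B = - B u + B = B - B u$)
$S{\left(V,c \right)} = 71 V$
$-36952 - \left(F{\left(P{\left(9,4 \right)},11 \right)} - S{\left(111,-43 \right)}\right) = -36952 - \left(\left(4 \left(1 - 9\right)\right)^{2} - 71 \cdot 111\right) = -36952 - \left(\left(4 \left(1 - 9\right)\right)^{2} - 7881\right) = -36952 - \left(\left(4 \left(-8\right)\right)^{2} - 7881\right) = -36952 - \left(\left(-32\right)^{2} - 7881\right) = -36952 - \left(1024 - 7881\right) = -36952 - -6857 = -36952 + 6857 = -30095$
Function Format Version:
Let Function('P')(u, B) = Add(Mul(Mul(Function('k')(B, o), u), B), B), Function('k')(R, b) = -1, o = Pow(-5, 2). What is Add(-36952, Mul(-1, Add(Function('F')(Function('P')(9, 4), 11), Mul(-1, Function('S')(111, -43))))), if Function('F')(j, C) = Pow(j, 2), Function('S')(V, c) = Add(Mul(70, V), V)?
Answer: -30095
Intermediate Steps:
o = 25
Function('P')(u, B) = Add(B, Mul(-1, B, u)) (Function('P')(u, B) = Add(Mul(Mul(-1, u), B), B) = Add(Mul(-1, B, u), B) = Add(B, Mul(-1, B, u)))
Function('S')(V, c) = Mul(71, V)
Add(-36952, Mul(-1, Add(Function('F')(Function('P')(9, 4), 11), Mul(-1, Function('S')(111, -43))))) = Add(-36952, Mul(-1, Add(Pow(Mul(4, Add(1, Mul(-1, 9))), 2), Mul(-1, Mul(71, 111))))) = Add(-36952, Mul(-1, Add(Pow(Mul(4, Add(1, -9)), 2), Mul(-1, 7881)))) = Add(-36952, Mul(-1, Add(Pow(Mul(4, -8), 2), -7881))) = Add(-36952, Mul(-1, Add(Pow(-32, 2), -7881))) = Add(-36952, Mul(-1, Add(1024, -7881))) = Add(-36952, Mul(-1, -6857)) = Add(-36952, 6857) = -30095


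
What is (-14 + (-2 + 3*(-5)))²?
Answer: 961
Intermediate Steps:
(-14 + (-2 + 3*(-5)))² = (-14 + (-2 - 15))² = (-14 - 17)² = (-31)² = 961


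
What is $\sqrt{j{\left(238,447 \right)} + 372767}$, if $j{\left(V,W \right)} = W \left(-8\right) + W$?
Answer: $\sqrt{369638} \approx 607.98$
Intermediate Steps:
$j{\left(V,W \right)} = - 7 W$ ($j{\left(V,W \right)} = - 8 W + W = - 7 W$)
$\sqrt{j{\left(238,447 \right)} + 372767} = \sqrt{\left(-7\right) 447 + 372767} = \sqrt{-3129 + 372767} = \sqrt{369638}$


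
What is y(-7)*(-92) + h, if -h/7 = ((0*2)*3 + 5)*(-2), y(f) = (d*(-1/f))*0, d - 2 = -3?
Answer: 70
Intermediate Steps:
d = -1 (d = 2 - 3 = -1)
y(f) = 0 (y(f) = -(-1)/f*0 = 0/f = 0)
h = 70 (h = -7*((0*2)*3 + 5)*(-2) = -7*(0*3 + 5)*(-2) = -7*(0 + 5)*(-2) = -35*(-2) = -7*(-10) = 70)
y(-7)*(-92) + h = 0*(-92) + 70 = 0 + 70 = 70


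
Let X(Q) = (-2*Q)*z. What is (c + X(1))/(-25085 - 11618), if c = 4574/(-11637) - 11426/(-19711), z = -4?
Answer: -1877821504/8418820617621 ≈ -0.00022305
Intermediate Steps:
X(Q) = 8*Q (X(Q) = -2*Q*(-4) = 8*Q)
c = 42806248/229376907 (c = 4574*(-1/11637) - 11426*(-1/19711) = -4574/11637 + 11426/19711 = 42806248/229376907 ≈ 0.18662)
(c + X(1))/(-25085 - 11618) = (42806248/229376907 + 8*1)/(-25085 - 11618) = (42806248/229376907 + 8)/(-36703) = (1877821504/229376907)*(-1/36703) = -1877821504/8418820617621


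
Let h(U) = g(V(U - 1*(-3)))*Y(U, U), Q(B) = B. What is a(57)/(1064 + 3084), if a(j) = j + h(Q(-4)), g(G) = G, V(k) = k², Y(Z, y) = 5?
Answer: 31/2074 ≈ 0.014947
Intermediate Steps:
h(U) = 5*(3 + U)² (h(U) = (U - 1*(-3))²*5 = (U + 3)²*5 = (3 + U)²*5 = 5*(3 + U)²)
a(j) = 5 + j (a(j) = j + 5*(3 - 4)² = j + 5*(-1)² = j + 5*1 = j + 5 = 5 + j)
a(57)/(1064 + 3084) = (5 + 57)/(1064 + 3084) = 62/4148 = 62*(1/4148) = 31/2074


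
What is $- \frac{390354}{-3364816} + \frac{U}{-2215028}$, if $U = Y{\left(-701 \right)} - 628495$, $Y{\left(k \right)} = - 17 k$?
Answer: $\frac{367414569945}{931645206856} \approx 0.39437$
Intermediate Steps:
$U = -616578$ ($U = \left(-17\right) \left(-701\right) - 628495 = 11917 - 628495 = -616578$)
$- \frac{390354}{-3364816} + \frac{U}{-2215028} = - \frac{390354}{-3364816} - \frac{616578}{-2215028} = \left(-390354\right) \left(- \frac{1}{3364816}\right) - - \frac{308289}{1107514} = \frac{195177}{1682408} + \frac{308289}{1107514} = \frac{367414569945}{931645206856}$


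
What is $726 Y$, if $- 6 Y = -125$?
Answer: $15125$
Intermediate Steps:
$Y = \frac{125}{6}$ ($Y = \left(- \frac{1}{6}\right) \left(-125\right) = \frac{125}{6} \approx 20.833$)
$726 Y = 726 \cdot \frac{125}{6} = 15125$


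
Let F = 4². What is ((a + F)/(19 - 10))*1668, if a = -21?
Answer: -2780/3 ≈ -926.67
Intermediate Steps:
F = 16
((a + F)/(19 - 10))*1668 = ((-21 + 16)/(19 - 10))*1668 = -5/9*1668 = -2780/3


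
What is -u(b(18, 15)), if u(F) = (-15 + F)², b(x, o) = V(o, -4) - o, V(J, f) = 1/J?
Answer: -201601/225 ≈ -896.00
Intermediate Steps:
b(x, o) = 1/o - o
-u(b(18, 15)) = -(-15 + (1/15 - 1*15))² = -(-15 + (1/15 - 15))² = -(-15 - 224/15)² = -(-449/15)² = -1*201601/225 = -201601/225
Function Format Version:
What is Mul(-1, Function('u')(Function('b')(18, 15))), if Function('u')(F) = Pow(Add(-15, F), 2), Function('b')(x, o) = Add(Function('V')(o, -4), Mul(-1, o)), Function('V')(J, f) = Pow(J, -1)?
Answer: Rational(-201601, 225) ≈ -896.00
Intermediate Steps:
Function('b')(x, o) = Add(Pow(o, -1), Mul(-1, o))
Mul(-1, Function('u')(Function('b')(18, 15))) = Mul(-1, Pow(Add(-15, Add(Pow(15, -1), Mul(-1, 15))), 2)) = Mul(-1, Pow(Add(-15, Add(Rational(1, 15), -15)), 2)) = Mul(-1, Pow(Add(-15, Rational(-224, 15)), 2)) = Mul(-1, Pow(Rational(-449, 15), 2)) = Mul(-1, Rational(201601, 225)) = Rational(-201601, 225)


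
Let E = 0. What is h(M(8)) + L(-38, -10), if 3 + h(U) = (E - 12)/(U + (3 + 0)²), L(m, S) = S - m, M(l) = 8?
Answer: 413/17 ≈ 24.294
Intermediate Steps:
h(U) = -3 - 12/(9 + U) (h(U) = -3 + (0 - 12)/(U + (3 + 0)²) = -3 - 12/(U + 3²) = -3 - 12/(U + 9) = -3 - 12/(9 + U))
h(M(8)) + L(-38, -10) = 3*(-13 - 1*8)/(9 + 8) + (-10 - 1*(-38)) = 3*(-13 - 8)/17 + (-10 + 38) = 3*(1/17)*(-21) + 28 = -63/17 + 28 = 413/17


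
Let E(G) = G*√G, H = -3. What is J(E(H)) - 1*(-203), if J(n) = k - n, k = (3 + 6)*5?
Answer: 248 + 3*I*√3 ≈ 248.0 + 5.1962*I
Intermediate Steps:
E(G) = G^(3/2)
k = 45 (k = 9*5 = 45)
J(n) = 45 - n
J(E(H)) - 1*(-203) = (45 - (-3)^(3/2)) - 1*(-203) = (45 - (-3)*I*√3) + 203 = (45 + 3*I*√3) + 203 = 248 + 3*I*√3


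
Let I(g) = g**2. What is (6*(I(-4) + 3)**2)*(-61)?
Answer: -132126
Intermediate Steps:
(6*(I(-4) + 3)**2)*(-61) = (6*((-4)**2 + 3)**2)*(-61) = (6*(16 + 3)**2)*(-61) = (6*19**2)*(-61) = (6*361)*(-61) = 2166*(-61) = -132126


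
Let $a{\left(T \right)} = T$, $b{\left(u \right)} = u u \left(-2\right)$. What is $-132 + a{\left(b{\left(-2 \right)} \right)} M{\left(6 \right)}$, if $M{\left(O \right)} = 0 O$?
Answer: $-132$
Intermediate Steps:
$b{\left(u \right)} = - 2 u^{2}$ ($b{\left(u \right)} = u^{2} \left(-2\right) = - 2 u^{2}$)
$M{\left(O \right)} = 0$
$-132 + a{\left(b{\left(-2 \right)} \right)} M{\left(6 \right)} = -132 + - 2 \left(-2\right)^{2} \cdot 0 = -132 + \left(-2\right) 4 \cdot 0 = -132 - 0 = -132 + 0 = -132$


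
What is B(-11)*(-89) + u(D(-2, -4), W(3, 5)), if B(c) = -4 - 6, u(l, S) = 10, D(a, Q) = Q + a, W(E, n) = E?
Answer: 900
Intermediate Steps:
B(c) = -10
B(-11)*(-89) + u(D(-2, -4), W(3, 5)) = -10*(-89) + 10 = 890 + 10 = 900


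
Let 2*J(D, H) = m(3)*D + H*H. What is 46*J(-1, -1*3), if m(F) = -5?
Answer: 322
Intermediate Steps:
J(D, H) = H**2/2 - 5*D/2 (J(D, H) = (-5*D + H*H)/2 = (-5*D + H**2)/2 = (H**2 - 5*D)/2 = H**2/2 - 5*D/2)
46*J(-1, -1*3) = 46*((-1*3)**2/2 - 5/2*(-1)) = 46*((1/2)*(-3)**2 + 5/2) = 46*((1/2)*9 + 5/2) = 46*(9/2 + 5/2) = 46*7 = 322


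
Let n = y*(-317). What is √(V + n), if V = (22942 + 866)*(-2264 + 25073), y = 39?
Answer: √543024309 ≈ 23303.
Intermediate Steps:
V = 543036672 (V = 23808*22809 = 543036672)
n = -12363 (n = 39*(-317) = -12363)
√(V + n) = √(543036672 - 12363) = √543024309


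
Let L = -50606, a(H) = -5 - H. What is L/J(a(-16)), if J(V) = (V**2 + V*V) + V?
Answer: -50606/253 ≈ -200.02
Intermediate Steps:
J(V) = V + 2*V**2 (J(V) = (V**2 + V**2) + V = 2*V**2 + V = V + 2*V**2)
L/J(a(-16)) = -50606*1/((1 + 2*(-5 - 1*(-16)))*(-5 - 1*(-16))) = -50606*1/((1 + 2*(-5 + 16))*(-5 + 16)) = -50606*1/(11*(1 + 2*11)) = -50606*1/(11*(1 + 22)) = -50606/(11*23) = -50606/253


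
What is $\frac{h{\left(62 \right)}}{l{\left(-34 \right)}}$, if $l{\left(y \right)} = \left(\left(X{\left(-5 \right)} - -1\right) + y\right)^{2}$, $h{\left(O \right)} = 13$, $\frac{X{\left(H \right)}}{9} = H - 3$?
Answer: $\frac{13}{11025} \approx 0.0011791$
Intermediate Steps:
$X{\left(H \right)} = -27 + 9 H$ ($X{\left(H \right)} = 9 \left(H - 3\right) = 9 \left(-3 + H\right) = -27 + 9 H$)
$l{\left(y \right)} = \left(-71 + y\right)^{2}$ ($l{\left(y \right)} = \left(\left(\left(-27 + 9 \left(-5\right)\right) - -1\right) + y\right)^{2} = \left(\left(\left(-27 - 45\right) + 1\right) + y\right)^{2} = \left(\left(-72 + 1\right) + y\right)^{2} = \left(-71 + y\right)^{2}$)
$\frac{h{\left(62 \right)}}{l{\left(-34 \right)}} = \frac{13}{\left(-71 - 34\right)^{2}} = \frac{13}{\left(-105\right)^{2}} = \frac{13}{11025}$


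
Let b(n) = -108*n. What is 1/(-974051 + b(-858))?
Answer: -1/881387 ≈ -1.1346e-6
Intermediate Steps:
1/(-974051 + b(-858)) = 1/(-974051 - 108*(-858)) = 1/(-974051 + 92664) = 1/(-881387) = -1/881387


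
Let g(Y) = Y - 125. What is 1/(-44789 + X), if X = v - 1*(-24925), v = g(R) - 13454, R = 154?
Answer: -1/33289 ≈ -3.0040e-5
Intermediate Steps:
g(Y) = -125 + Y
v = -13425 (v = (-125 + 154) - 13454 = 29 - 13454 = -13425)
X = 11500 (X = -13425 - 1*(-24925) = -13425 + 24925 = 11500)
1/(-44789 + X) = 1/(-44789 + 11500) = 1/(-33289) = -1/33289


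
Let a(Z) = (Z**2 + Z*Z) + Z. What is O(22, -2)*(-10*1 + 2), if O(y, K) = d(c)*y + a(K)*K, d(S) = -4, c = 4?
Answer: 800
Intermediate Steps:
a(Z) = Z + 2*Z**2 (a(Z) = (Z**2 + Z**2) + Z = 2*Z**2 + Z = Z + 2*Z**2)
O(y, K) = -4*y + K**2*(1 + 2*K) (O(y, K) = -4*y + (K*(1 + 2*K))*K = -4*y + K**2*(1 + 2*K))
O(22, -2)*(-10*1 + 2) = (-4*22 + (-2)**2*(1 + 2*(-2)))*(-10*1 + 2) = (-88 + 4*(1 - 4))*(-10 + 2) = (-88 + 4*(-3))*(-8) = (-88 - 12)*(-8) = -100*(-8) = 800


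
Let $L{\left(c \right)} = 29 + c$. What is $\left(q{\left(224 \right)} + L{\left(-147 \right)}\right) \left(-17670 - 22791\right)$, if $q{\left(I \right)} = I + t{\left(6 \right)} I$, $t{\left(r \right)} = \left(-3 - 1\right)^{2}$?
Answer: $-149301090$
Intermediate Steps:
$t{\left(r \right)} = 16$ ($t{\left(r \right)} = \left(-4\right)^{2} = 16$)
$q{\left(I \right)} = 17 I$ ($q{\left(I \right)} = I + 16 I = 17 I$)
$\left(q{\left(224 \right)} + L{\left(-147 \right)}\right) \left(-17670 - 22791\right) = \left(17 \cdot 224 + \left(29 - 147\right)\right) \left(-17670 - 22791\right) = \left(3808 - 118\right) \left(-40461\right) = 3690 \left(-40461\right) = -149301090$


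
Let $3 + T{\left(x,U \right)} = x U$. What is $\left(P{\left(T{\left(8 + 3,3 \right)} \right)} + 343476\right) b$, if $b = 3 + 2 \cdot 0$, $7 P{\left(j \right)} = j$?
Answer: $\frac{7213086}{7} \approx 1.0304 \cdot 10^{6}$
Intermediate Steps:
$T{\left(x,U \right)} = -3 + U x$ ($T{\left(x,U \right)} = -3 + x U = -3 + U x$)
$P{\left(j \right)} = \frac{j}{7}$
$b = 3$ ($b = 3 + 0 = 3$)
$\left(P{\left(T{\left(8 + 3,3 \right)} \right)} + 343476\right) b = \left(\frac{-3 + 3 \left(8 + 3\right)}{7} + 343476\right) 3 = \left(\frac{-3 + 3 \cdot 11}{7} + 343476\right) 3 = \left(\frac{-3 + 33}{7} + 343476\right) 3 = \left(\frac{1}{7} \cdot 30 + 343476\right) 3 = \left(\frac{30}{7} + 343476\right) 3 = \frac{2404362}{7} \cdot 3 = \frac{7213086}{7}$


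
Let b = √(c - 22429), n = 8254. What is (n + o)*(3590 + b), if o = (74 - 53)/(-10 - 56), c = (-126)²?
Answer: 325937895/11 + 181581*I*√6553/22 ≈ 2.9631e+7 + 6.6814e+5*I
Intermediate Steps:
c = 15876
b = I*√6553 (b = √(15876 - 22429) = √(-6553) = I*√6553 ≈ 80.951*I)
o = -7/22 (o = 21/(-66) = -1/66*21 = -7/22 ≈ -0.31818)
(n + o)*(3590 + b) = (8254 - 7/22)*(3590 + I*√6553) = 181581*(3590 + I*√6553)/22 = 325937895/11 + 181581*I*√6553/22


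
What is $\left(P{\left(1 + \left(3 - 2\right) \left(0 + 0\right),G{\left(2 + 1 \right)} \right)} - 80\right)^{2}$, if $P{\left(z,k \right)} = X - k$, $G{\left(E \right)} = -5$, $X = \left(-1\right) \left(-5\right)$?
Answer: $4900$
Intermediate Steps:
$X = 5$
$P{\left(z,k \right)} = 5 - k$
$\left(P{\left(1 + \left(3 - 2\right) \left(0 + 0\right),G{\left(2 + 1 \right)} \right)} - 80\right)^{2} = \left(\left(5 - -5\right) - 80\right)^{2} = \left(\left(5 + 5\right) - 80\right)^{2} = \left(10 - 80\right)^{2} = \left(-70\right)^{2} = 4900$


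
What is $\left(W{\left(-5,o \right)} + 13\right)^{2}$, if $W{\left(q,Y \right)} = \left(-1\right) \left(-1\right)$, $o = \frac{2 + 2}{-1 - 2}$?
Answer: $196$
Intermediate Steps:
$o = - \frac{4}{3}$ ($o = \frac{4}{-3} = 4 \left(- \frac{1}{3}\right) = - \frac{4}{3} \approx -1.3333$)
$W{\left(q,Y \right)} = 1$
$\left(W{\left(-5,o \right)} + 13\right)^{2} = \left(1 + 13\right)^{2} = 14^{2} = 196$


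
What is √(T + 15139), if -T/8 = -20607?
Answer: √179995 ≈ 424.26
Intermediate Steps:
T = 164856 (T = -8*(-20607) = 164856)
√(T + 15139) = √(164856 + 15139) = √179995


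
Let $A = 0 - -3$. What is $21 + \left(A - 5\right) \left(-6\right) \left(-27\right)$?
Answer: $-303$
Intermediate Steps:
$A = 3$ ($A = 0 + 3 = 3$)
$21 + \left(A - 5\right) \left(-6\right) \left(-27\right) = 21 + \left(3 - 5\right) \left(-6\right) \left(-27\right) = 21 + \left(-2\right) \left(-6\right) \left(-27\right) = 21 + 12 \left(-27\right) = 21 - 324 = -303$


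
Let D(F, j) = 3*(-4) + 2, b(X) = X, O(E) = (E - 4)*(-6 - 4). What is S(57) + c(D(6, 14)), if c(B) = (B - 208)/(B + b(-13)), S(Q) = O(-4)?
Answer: 2058/23 ≈ 89.478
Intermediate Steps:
O(E) = 40 - 10*E (O(E) = (-4 + E)*(-10) = 40 - 10*E)
S(Q) = 80 (S(Q) = 40 - 10*(-4) = 40 + 40 = 80)
D(F, j) = -10 (D(F, j) = -12 + 2 = -10)
c(B) = (-208 + B)/(-13 + B) (c(B) = (B - 208)/(B - 13) = (-208 + B)/(-13 + B))
S(57) + c(D(6, 14)) = 80 + (-208 - 10)/(-13 - 10) = 80 - 218/(-23) = 80 - 1/23*(-218) = 80 + 218/23 = 2058/23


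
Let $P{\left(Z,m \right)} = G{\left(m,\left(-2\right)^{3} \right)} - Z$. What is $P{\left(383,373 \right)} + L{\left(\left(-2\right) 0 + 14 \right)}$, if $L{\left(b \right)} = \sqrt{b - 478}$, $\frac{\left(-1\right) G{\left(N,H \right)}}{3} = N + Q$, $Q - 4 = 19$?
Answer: $-1571 + 4 i \sqrt{29} \approx -1571.0 + 21.541 i$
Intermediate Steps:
$Q = 23$ ($Q = 4 + 19 = 23$)
$G{\left(N,H \right)} = -69 - 3 N$ ($G{\left(N,H \right)} = - 3 \left(N + 23\right) = - 3 \left(23 + N\right) = -69 - 3 N$)
$P{\left(Z,m \right)} = -69 - Z - 3 m$ ($P{\left(Z,m \right)} = \left(-69 - 3 m\right) - Z = -69 - Z - 3 m$)
$L{\left(b \right)} = \sqrt{-478 + b}$
$P{\left(383,373 \right)} + L{\left(\left(-2\right) 0 + 14 \right)} = \left(-69 - 383 - 1119\right) + \sqrt{-478 + \left(\left(-2\right) 0 + 14\right)} = \left(-69 - 383 - 1119\right) + \sqrt{-478 + \left(0 + 14\right)} = -1571 + \sqrt{-478 + 14} = -1571 + \sqrt{-464} = -1571 + 4 i \sqrt{29}$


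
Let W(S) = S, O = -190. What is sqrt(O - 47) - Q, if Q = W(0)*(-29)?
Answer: I*sqrt(237) ≈ 15.395*I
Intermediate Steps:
Q = 0 (Q = 0*(-29) = 0)
sqrt(O - 47) - Q = sqrt(-190 - 47) - 1*0 = sqrt(-237) + 0 = I*sqrt(237) + 0 = I*sqrt(237)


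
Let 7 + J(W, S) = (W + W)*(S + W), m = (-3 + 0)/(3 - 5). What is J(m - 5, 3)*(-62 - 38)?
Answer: 350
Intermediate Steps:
m = 3/2 (m = -3/(-2) = -3*(-½) = 3/2 ≈ 1.5000)
J(W, S) = -7 + 2*W*(S + W) (J(W, S) = -7 + (W + W)*(S + W) = -7 + (2*W)*(S + W) = -7 + 2*W*(S + W))
J(m - 5, 3)*(-62 - 38) = (-7 + 2*(3/2 - 5)² + 2*3*(3/2 - 5))*(-62 - 38) = (-7 + 2*(-7/2)² + 2*3*(-7/2))*(-100) = (-7 + 2*(49/4) - 21)*(-100) = (-7 + 49/2 - 21)*(-100) = -7/2*(-100) = 350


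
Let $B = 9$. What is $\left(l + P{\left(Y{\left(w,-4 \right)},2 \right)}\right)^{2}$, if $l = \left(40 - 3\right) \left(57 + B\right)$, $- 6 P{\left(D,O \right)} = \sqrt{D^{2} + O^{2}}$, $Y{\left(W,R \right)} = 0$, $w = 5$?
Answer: $\frac{53655625}{9} \approx 5.9617 \cdot 10^{6}$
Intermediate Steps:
$P{\left(D,O \right)} = - \frac{\sqrt{D^{2} + O^{2}}}{6}$
$l = 2442$ ($l = \left(40 - 3\right) \left(57 + 9\right) = 37 \cdot 66 = 2442$)
$\left(l + P{\left(Y{\left(w,-4 \right)},2 \right)}\right)^{2} = \left(2442 - \frac{\sqrt{0^{2} + 2^{2}}}{6}\right)^{2} = \left(2442 - \frac{\sqrt{0 + 4}}{6}\right)^{2} = \left(2442 - \frac{\sqrt{4}}{6}\right)^{2} = \left(2442 - \frac{1}{3}\right)^{2} = \left(\frac{7325}{3}\right)^{2} = \frac{53655625}{9}$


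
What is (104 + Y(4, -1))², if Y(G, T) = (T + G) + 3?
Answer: 12100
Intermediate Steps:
Y(G, T) = 3 + G + T (Y(G, T) = (G + T) + 3 = 3 + G + T)
(104 + Y(4, -1))² = (104 + (3 + 4 - 1))² = (104 + 6)² = 110² = 12100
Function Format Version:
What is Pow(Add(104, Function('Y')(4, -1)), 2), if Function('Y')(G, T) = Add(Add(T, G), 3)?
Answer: 12100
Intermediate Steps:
Function('Y')(G, T) = Add(3, G, T) (Function('Y')(G, T) = Add(Add(G, T), 3) = Add(3, G, T))
Pow(Add(104, Function('Y')(4, -1)), 2) = Pow(Add(104, Add(3, 4, -1)), 2) = Pow(Add(104, 6), 2) = Pow(110, 2) = 12100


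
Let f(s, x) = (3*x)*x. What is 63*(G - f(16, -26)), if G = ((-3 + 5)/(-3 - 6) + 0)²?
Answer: -1149848/9 ≈ -1.2776e+5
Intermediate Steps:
f(s, x) = 3*x²
G = 4/81 (G = (2/(-9) + 0)² = (2*(-⅑) + 0)² = (-2/9 + 0)² = (-2/9)² = 4/81 ≈ 0.049383)
63*(G - f(16, -26)) = 63*(4/81 - 3*(-26)²) = 63*(4/81 - 3*676) = 63*(4/81 - 1*2028) = 63*(4/81 - 2028) = 63*(-164264/81) = -1149848/9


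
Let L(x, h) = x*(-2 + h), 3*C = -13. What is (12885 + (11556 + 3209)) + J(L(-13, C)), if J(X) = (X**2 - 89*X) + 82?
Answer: 244648/9 ≈ 27183.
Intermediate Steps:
C = -13/3 (C = (1/3)*(-13) = -13/3 ≈ -4.3333)
J(X) = 82 + X**2 - 89*X
(12885 + (11556 + 3209)) + J(L(-13, C)) = (12885 + (11556 + 3209)) + (82 + (-13*(-2 - 13/3))**2 - (-1157)*(-2 - 13/3)) = (12885 + 14765) + (82 + (-13*(-19/3))**2 - (-1157)*(-19)/3) = 27650 + (82 + (247/3)**2 - 89*247/3) = 27650 + (82 + 61009/9 - 21983/3) = 27650 - 4202/9 = 244648/9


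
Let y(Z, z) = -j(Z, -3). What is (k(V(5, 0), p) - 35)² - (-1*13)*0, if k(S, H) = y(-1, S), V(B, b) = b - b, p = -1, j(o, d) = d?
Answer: 1024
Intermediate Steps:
V(B, b) = 0
y(Z, z) = 3 (y(Z, z) = -1*(-3) = 3)
k(S, H) = 3
(k(V(5, 0), p) - 35)² - (-1*13)*0 = (3 - 35)² - (-1*13)*0 = (-32)² - (-13)*0 = 1024 - 1*0 = 1024 + 0 = 1024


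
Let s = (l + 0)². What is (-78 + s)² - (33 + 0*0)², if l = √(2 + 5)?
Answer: 3952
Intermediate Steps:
l = √7 ≈ 2.6458
s = 7 (s = (√7 + 0)² = (√7)² = 7)
(-78 + s)² - (33 + 0*0)² = (-78 + 7)² - (33 + 0*0)² = (-71)² - (33 + 0)² = 5041 - 1*33² = 5041 - 1*1089 = 5041 - 1089 = 3952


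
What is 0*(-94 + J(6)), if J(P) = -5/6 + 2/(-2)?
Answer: 0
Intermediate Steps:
J(P) = -11/6 (J(P) = -5*1/6 + 2*(-1/2) = -5/6 - 1 = -11/6)
0*(-94 + J(6)) = 0*(-94 - 11/6) = 0*(-575/6) = 0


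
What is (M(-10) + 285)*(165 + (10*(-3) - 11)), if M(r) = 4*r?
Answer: 30380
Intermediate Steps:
(M(-10) + 285)*(165 + (10*(-3) - 11)) = (4*(-10) + 285)*(165 + (10*(-3) - 11)) = (-40 + 285)*(165 + (-30 - 11)) = 245*(165 - 41) = 245*124 = 30380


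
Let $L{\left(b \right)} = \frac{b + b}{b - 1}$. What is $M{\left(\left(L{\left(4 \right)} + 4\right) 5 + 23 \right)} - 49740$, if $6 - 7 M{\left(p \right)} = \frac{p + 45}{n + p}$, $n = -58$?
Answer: $- \frac{1740566}{35} \approx -49730.0$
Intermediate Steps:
$L{\left(b \right)} = \frac{2 b}{-1 + b}$
$M{\left(p \right)} = \frac{6}{7} - \frac{45 + p}{7 \left(-58 + p\right)}$ ($M{\left(p \right)} = \frac{6}{7} - \frac{\left(p + 45\right) \frac{1}{-58 + p}}{7} = \frac{6}{7} - \frac{\left(45 + p\right) \frac{1}{-58 + p}}{7} = \frac{6}{7} - \frac{\frac{1}{-58 + p} \left(45 + p\right)}{7} = \frac{6}{7} - \frac{45 + p}{7 \left(-58 + p\right)}$)
$M{\left(\left(L{\left(4 \right)} + 4\right) 5 + 23 \right)} - 49740 = \frac{-393 + 5 \left(\left(2 \cdot 4 \frac{1}{-1 + 4} + 4\right) 5 + 23\right)}{7 \left(-58 + \left(\left(2 \cdot 4 \frac{1}{-1 + 4} + 4\right) 5 + 23\right)\right)} - 49740 = \frac{-393 + 5 \left(\left(2 \cdot 4 \cdot \frac{1}{3} + 4\right) 5 + 23\right)}{7 \left(-58 + \left(\left(2 \cdot 4 \cdot \frac{1}{3} + 4\right) 5 + 23\right)\right)} - 49740 = \frac{-393 + 5 \left(\left(\frac{8}{3} + 4\right) 5 + 23\right)}{7 \left(-58 + \left(\left(\frac{8}{3} + 4\right) 5 + 23\right)\right)} - 49740 = \frac{-393 + 5 \left(\frac{20}{3} \cdot 5 + 23\right)}{7 \left(-58 + \left(\frac{20}{3} \cdot 5 + 23\right)\right)} - 49740 = \frac{-393 + 5 \left(\frac{100}{3} + 23\right)}{7 \left(-58 + \left(\frac{100}{3} + 23\right)\right)} - 49740 = \frac{-393 + 5 \cdot \frac{169}{3}}{7 \left(-58 + \frac{169}{3}\right)} - 49740 = \frac{-393 + \frac{845}{3}}{7 \left(- \frac{5}{3}\right)} - 49740 = \frac{1}{7} \left(- \frac{3}{5}\right) \left(- \frac{334}{3}\right) - 49740 = \frac{334}{35} - 49740 = - \frac{1740566}{35}$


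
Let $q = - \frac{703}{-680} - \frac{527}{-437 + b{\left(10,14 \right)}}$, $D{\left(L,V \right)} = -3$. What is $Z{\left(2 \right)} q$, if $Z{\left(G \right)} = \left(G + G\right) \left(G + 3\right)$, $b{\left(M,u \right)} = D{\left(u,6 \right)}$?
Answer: $\frac{8346}{187} \approx 44.631$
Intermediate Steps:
$b{\left(M,u \right)} = -3$
$Z{\left(G \right)} = 2 G \left(3 + G\right)$
$q = \frac{4173}{1870}$ ($q = - \frac{703}{-680} - \frac{527}{-437 - 3} = \left(-703\right) \left(- \frac{1}{680}\right) - \frac{527}{-440} = \frac{703}{680} - - \frac{527}{440} = \frac{703}{680} + \frac{527}{440} = \frac{4173}{1870} \approx 2.2316$)
$Z{\left(2 \right)} q = 2 \cdot 2 \left(3 + 2\right) \frac{4173}{1870} = 2 \cdot 2 \cdot 5 \cdot \frac{4173}{1870} = 20 \cdot \frac{4173}{1870} = \frac{8346}{187}$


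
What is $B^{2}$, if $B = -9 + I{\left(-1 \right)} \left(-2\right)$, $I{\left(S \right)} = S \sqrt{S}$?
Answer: $77 - 36 i \approx 77.0 - 36.0 i$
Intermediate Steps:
$I{\left(S \right)} = S^{\frac{3}{2}}$
$B = -9 + 2 i$ ($B = -9 + \left(-1\right)^{\frac{3}{2}} \left(-2\right) = -9 + - i \left(-2\right) = -9 + 2 i \approx -9.0 + 2.0 i$)
$B^{2} = \left(-9 + 2 i\right)^{2}$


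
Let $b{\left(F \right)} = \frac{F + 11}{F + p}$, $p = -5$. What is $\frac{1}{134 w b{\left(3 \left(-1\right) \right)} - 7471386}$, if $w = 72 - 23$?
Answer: $- \frac{1}{7477952} \approx -1.3373 \cdot 10^{-7}$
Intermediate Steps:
$b{\left(F \right)} = \frac{11 + F}{-5 + F}$ ($b{\left(F \right)} = \frac{F + 11}{F - 5} = \frac{11 + F}{-5 + F}$)
$w = 49$ ($w = 72 - 23 = 49$)
$\frac{1}{134 w b{\left(3 \left(-1\right) \right)} - 7471386} = \frac{1}{134 \cdot 49 \frac{11 + 3 \left(-1\right)}{-5 + 3 \left(-1\right)} - 7471386} = \frac{1}{6566 \frac{11 - 3}{-5 - 3} - 7471386} = \frac{1}{6566 \frac{1}{-8} \cdot 8 - 7471386} = \frac{1}{6566 \left(\left(- \frac{1}{8}\right) 8\right) - 7471386} = \frac{1}{6566 \left(-1\right) - 7471386} = \frac{1}{-6566 - 7471386} = \frac{1}{-7477952} = - \frac{1}{7477952}$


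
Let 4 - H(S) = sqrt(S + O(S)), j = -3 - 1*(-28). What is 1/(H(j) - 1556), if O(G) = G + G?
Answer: -1552/2408629 + 5*sqrt(3)/2408629 ≈ -0.00064075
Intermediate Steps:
j = 25 (j = -3 + 28 = 25)
O(G) = 2*G
H(S) = 4 - sqrt(3)*sqrt(S) (H(S) = 4 - sqrt(S + 2*S) = 4 - sqrt(3*S) = 4 - sqrt(3)*sqrt(S))
1/(H(j) - 1556) = 1/((4 - sqrt(3)*sqrt(25)) - 1556) = 1/((4 - 1*sqrt(3)*5) - 1556) = 1/((4 - 5*sqrt(3)) - 1556) = 1/(-1552 - 5*sqrt(3))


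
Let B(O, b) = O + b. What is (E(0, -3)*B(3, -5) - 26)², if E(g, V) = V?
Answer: 400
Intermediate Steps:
(E(0, -3)*B(3, -5) - 26)² = (-3*(3 - 5) - 26)² = (-3*(-2) - 26)² = (6 - 26)² = (-20)² = 400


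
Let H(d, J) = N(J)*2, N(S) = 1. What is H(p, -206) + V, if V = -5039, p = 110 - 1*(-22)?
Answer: -5037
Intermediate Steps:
p = 132 (p = 110 + 22 = 132)
H(d, J) = 2 (H(d, J) = 1*2 = 2)
H(p, -206) + V = 2 - 5039 = -5037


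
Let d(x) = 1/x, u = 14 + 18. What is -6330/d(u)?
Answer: -202560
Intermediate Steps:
u = 32
-6330/d(u) = -6330/(1/32) = -6330/1/32 = -6330*32 = -202560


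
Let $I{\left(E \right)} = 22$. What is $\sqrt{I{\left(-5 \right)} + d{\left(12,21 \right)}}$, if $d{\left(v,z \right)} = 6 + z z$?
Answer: $\sqrt{469} \approx 21.656$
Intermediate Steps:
$d{\left(v,z \right)} = 6 + z^{2}$
$\sqrt{I{\left(-5 \right)} + d{\left(12,21 \right)}} = \sqrt{22 + \left(6 + 21^{2}\right)} = \sqrt{22 + \left(6 + 441\right)} = \sqrt{22 + 447} = \sqrt{469}$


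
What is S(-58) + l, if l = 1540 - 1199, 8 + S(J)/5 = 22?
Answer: 411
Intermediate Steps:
S(J) = 70 (S(J) = -40 + 5*22 = -40 + 110 = 70)
l = 341
S(-58) + l = 70 + 341 = 411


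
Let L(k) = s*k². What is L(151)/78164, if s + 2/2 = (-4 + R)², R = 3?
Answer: 0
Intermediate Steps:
s = 0 (s = -1 + (-4 + 3)² = -1 + (-1)² = -1 + 1 = 0)
L(k) = 0 (L(k) = 0*k² = 0)
L(151)/78164 = 0/78164 = 0*(1/78164) = 0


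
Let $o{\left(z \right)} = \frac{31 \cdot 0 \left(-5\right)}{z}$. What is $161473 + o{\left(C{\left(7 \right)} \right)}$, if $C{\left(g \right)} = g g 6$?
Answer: $161473$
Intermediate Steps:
$C{\left(g \right)} = 6 g^{2}$ ($C{\left(g \right)} = g^{2} \cdot 6 = 6 g^{2}$)
$o{\left(z \right)} = 0$ ($o{\left(z \right)} = \frac{31 \cdot 0}{z} = \frac{0}{z} = 0$)
$161473 + o{\left(C{\left(7 \right)} \right)} = 161473 + 0 = 161473$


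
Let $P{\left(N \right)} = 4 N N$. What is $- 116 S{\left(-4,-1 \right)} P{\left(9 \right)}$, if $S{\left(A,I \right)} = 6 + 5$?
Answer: $-413424$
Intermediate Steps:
$P{\left(N \right)} = 4 N^{2}$
$S{\left(A,I \right)} = 11$
$- 116 S{\left(-4,-1 \right)} P{\left(9 \right)} = \left(-116\right) 11 \cdot 4 \cdot 9^{2} = - 1276 \cdot 4 \cdot 81 = \left(-1276\right) 324 = -413424$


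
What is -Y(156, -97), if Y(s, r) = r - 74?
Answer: 171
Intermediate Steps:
Y(s, r) = -74 + r
-Y(156, -97) = -(-74 - 97) = -1*(-171) = 171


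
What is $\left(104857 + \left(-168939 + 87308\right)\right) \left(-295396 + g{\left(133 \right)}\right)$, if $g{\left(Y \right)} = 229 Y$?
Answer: $-6153473214$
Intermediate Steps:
$\left(104857 + \left(-168939 + 87308\right)\right) \left(-295396 + g{\left(133 \right)}\right) = \left(104857 + \left(-168939 + 87308\right)\right) \left(-295396 + 229 \cdot 133\right) = \left(104857 - 81631\right) \left(-295396 + 30457\right) = 23226 \left(-264939\right) = -6153473214$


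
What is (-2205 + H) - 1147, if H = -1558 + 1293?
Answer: -3617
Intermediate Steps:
H = -265
(-2205 + H) - 1147 = (-2205 - 265) - 1147 = -2470 - 1147 = -3617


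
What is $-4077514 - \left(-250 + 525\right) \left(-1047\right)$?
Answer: $-3789589$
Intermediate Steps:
$-4077514 - \left(-250 + 525\right) \left(-1047\right) = -4077514 - 275 \left(-1047\right) = -4077514 - -287925 = -4077514 + 287925 = -3789589$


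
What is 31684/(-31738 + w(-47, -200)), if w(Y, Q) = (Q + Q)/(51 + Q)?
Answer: -2360458/2364281 ≈ -0.99838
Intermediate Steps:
w(Y, Q) = 2*Q/(51 + Q) (w(Y, Q) = (2*Q)/(51 + Q) = 2*Q/(51 + Q))
31684/(-31738 + w(-47, -200)) = 31684/(-31738 + 2*(-200)/(51 - 200)) = 31684/(-31738 + 2*(-200)/(-149)) = 31684/(-31738 + 2*(-200)*(-1/149)) = 31684/(-31738 + 400/149) = 31684/(-4728562/149) = 31684*(-149/4728562) = -2360458/2364281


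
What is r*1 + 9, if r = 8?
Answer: 17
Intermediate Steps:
r*1 + 9 = 8*1 + 9 = 8 + 9 = 17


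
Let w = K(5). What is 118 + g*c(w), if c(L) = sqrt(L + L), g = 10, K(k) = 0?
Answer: 118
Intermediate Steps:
w = 0
c(L) = sqrt(2)*sqrt(L) (c(L) = sqrt(2*L) = sqrt(2)*sqrt(L))
118 + g*c(w) = 118 + 10*(sqrt(2)*sqrt(0)) = 118 + 10*(sqrt(2)*0) = 118 + 10*0 = 118 + 0 = 118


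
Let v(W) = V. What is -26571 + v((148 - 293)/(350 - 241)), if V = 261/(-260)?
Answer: -6908721/260 ≈ -26572.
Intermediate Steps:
V = -261/260 (V = 261*(-1/260) = -261/260 ≈ -1.0038)
v(W) = -261/260
-26571 + v((148 - 293)/(350 - 241)) = -26571 - 261/260 = -6908721/260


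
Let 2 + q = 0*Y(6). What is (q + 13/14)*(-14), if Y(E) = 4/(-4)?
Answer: 15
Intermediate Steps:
Y(E) = -1 (Y(E) = 4*(-1/4) = -1)
q = -2 (q = -2 + 0*(-1) = -2 + 0 = -2)
(q + 13/14)*(-14) = (-2 + 13/14)*(-14) = -15/14*(-14) = 15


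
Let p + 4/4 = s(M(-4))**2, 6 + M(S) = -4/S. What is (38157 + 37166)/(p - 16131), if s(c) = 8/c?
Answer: -1883075/403236 ≈ -4.6699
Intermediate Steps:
M(S) = -6 - 4/S
p = 39/25 (p = -1 + (8/(-6 - 4/(-4)))**2 = -1 + (8/(-6 - 4*(-1/4)))**2 = -1 + (8/(-6 + 1))**2 = -1 + (8/(-5))**2 = -1 + (8*(-1/5))**2 = -1 + (-8/5)**2 = -1 + 64/25 = 39/25 ≈ 1.5600)
(38157 + 37166)/(p - 16131) = (38157 + 37166)/(39/25 - 16131) = 75323/(-403236/25) = 75323*(-25/403236) = -1883075/403236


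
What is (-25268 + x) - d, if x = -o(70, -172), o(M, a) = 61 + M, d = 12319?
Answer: -37718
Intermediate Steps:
x = -131 (x = -(61 + 70) = -1*131 = -131)
(-25268 + x) - d = (-25268 - 131) - 1*12319 = -25399 - 12319 = -37718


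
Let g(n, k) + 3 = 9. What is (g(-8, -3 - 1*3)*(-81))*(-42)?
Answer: 20412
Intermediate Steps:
g(n, k) = 6 (g(n, k) = -3 + 9 = 6)
(g(-8, -3 - 1*3)*(-81))*(-42) = (6*(-81))*(-42) = -486*(-42) = 20412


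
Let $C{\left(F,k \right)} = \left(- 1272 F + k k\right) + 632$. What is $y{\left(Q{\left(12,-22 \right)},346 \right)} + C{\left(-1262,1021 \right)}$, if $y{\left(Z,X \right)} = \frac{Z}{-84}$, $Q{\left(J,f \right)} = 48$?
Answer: $\frac{18538355}{7} \approx 2.6483 \cdot 10^{6}$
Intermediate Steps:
$C{\left(F,k \right)} = 632 + k^{2} - 1272 F$ ($C{\left(F,k \right)} = \left(- 1272 F + k^{2}\right) + 632 = \left(k^{2} - 1272 F\right) + 632 = 632 + k^{2} - 1272 F$)
$y{\left(Z,X \right)} = - \frac{Z}{84}$ ($y{\left(Z,X \right)} = Z \left(- \frac{1}{84}\right) = - \frac{Z}{84}$)
$y{\left(Q{\left(12,-22 \right)},346 \right)} + C{\left(-1262,1021 \right)} = \left(- \frac{1}{84}\right) 48 + \left(632 + 1021^{2} - -1605264\right) = - \frac{4}{7} + \left(632 + 1042441 + 1605264\right) = - \frac{4}{7} + 2648337 = \frac{18538355}{7}$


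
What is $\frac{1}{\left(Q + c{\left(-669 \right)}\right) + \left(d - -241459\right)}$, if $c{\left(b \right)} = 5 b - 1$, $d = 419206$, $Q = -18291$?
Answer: $\frac{1}{639028} \approx 1.5649 \cdot 10^{-6}$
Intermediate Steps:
$c{\left(b \right)} = -1 + 5 b$
$\frac{1}{\left(Q + c{\left(-669 \right)}\right) + \left(d - -241459\right)} = \frac{1}{\left(-18291 + \left(-1 + 5 \left(-669\right)\right)\right) + \left(419206 - -241459\right)} = \frac{1}{\left(-18291 - 3346\right) + \left(419206 + 241459\right)} = \frac{1}{\left(-18291 - 3346\right) + 660665} = \frac{1}{-21637 + 660665} = \frac{1}{639028}$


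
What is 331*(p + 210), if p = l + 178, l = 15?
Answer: 133393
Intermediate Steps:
p = 193 (p = 15 + 178 = 193)
331*(p + 210) = 331*(193 + 210) = 331*403 = 133393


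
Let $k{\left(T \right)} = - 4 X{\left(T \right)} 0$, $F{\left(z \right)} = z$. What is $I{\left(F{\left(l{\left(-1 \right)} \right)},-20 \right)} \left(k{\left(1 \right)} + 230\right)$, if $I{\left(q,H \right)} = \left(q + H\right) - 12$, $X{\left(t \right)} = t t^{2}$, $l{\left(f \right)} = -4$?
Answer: $-8280$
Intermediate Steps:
$X{\left(t \right)} = t^{3}$
$k{\left(T \right)} = 0$ ($k{\left(T \right)} = - 4 T^{3} \cdot 0 = 0$)
$I{\left(q,H \right)} = -12 + H + q$ ($I{\left(q,H \right)} = \left(H + q\right) - 12 = -12 + H + q$)
$I{\left(F{\left(l{\left(-1 \right)} \right)},-20 \right)} \left(k{\left(1 \right)} + 230\right) = \left(-12 - 20 - 4\right) \left(0 + 230\right) = \left(-36\right) 230 = -8280$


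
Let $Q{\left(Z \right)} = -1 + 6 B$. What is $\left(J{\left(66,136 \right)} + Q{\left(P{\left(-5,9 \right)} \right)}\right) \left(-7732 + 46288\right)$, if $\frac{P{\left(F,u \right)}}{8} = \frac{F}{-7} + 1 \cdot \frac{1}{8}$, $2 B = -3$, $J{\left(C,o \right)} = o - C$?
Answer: $2313360$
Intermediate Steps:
$B = - \frac{3}{2}$ ($B = \frac{1}{2} \left(-3\right) = - \frac{3}{2} \approx -1.5$)
$P{\left(F,u \right)} = 1 - \frac{8 F}{7}$ ($P{\left(F,u \right)} = 8 \left(\frac{F}{-7} + 1 \cdot \frac{1}{8}\right) = 8 \left(F \left(- \frac{1}{7}\right) + 1 \cdot \frac{1}{8}\right) = 8 \left(- \frac{F}{7} + \frac{1}{8}\right) = 8 \left(\frac{1}{8} - \frac{F}{7}\right) = 1 - \frac{8 F}{7}$)
$Q{\left(Z \right)} = -10$ ($Q{\left(Z \right)} = -1 + 6 \left(- \frac{3}{2}\right) = -1 - 9 = -10$)
$\left(J{\left(66,136 \right)} + Q{\left(P{\left(-5,9 \right)} \right)}\right) \left(-7732 + 46288\right) = \left(\left(136 - 66\right) - 10\right) \left(-7732 + 46288\right) = \left(\left(136 - 66\right) - 10\right) 38556 = \left(70 - 10\right) 38556 = 60 \cdot 38556 = 2313360$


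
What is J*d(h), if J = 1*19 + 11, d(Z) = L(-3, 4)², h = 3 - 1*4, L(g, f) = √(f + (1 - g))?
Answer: 240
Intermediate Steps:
L(g, f) = √(1 + f - g)
h = -1 (h = 3 - 4 = -1)
d(Z) = 8 (d(Z) = (√(1 + 4 - 1*(-3)))² = (√(1 + 4 + 3))² = (√8)² = (2*√2)² = 8)
J = 30 (J = 19 + 11 = 30)
J*d(h) = 30*8 = 240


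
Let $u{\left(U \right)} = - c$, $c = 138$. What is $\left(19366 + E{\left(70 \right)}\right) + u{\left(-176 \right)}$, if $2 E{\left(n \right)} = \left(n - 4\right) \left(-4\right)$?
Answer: $19096$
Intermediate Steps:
$E{\left(n \right)} = 8 - 2 n$ ($E{\left(n \right)} = \frac{\left(n - 4\right) \left(-4\right)}{2} = \frac{\left(-4 + n\right) \left(-4\right)}{2} = \frac{16 - 4 n}{2} = 8 - 2 n$)
$u{\left(U \right)} = -138$ ($u{\left(U \right)} = \left(-1\right) 138 = -138$)
$\left(19366 + E{\left(70 \right)}\right) + u{\left(-176 \right)} = \left(19366 + \left(8 - 140\right)\right) - 138 = \left(19366 - 132\right) - 138 = 19234 - 138 = 19096$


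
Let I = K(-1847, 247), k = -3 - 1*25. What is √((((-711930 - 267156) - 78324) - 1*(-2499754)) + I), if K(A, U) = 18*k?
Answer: 4*√90115 ≈ 1200.8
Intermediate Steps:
k = -28 (k = -3 - 25 = -28)
K(A, U) = -504 (K(A, U) = 18*(-28) = -504)
I = -504
√((((-711930 - 267156) - 78324) - 1*(-2499754)) + I) = √((((-711930 - 267156) - 78324) - 1*(-2499754)) - 504) = √(((-979086 - 78324) + 2499754) - 504) = √((-1057410 + 2499754) - 504) = √(1442344 - 504) = √1441840 = 4*√90115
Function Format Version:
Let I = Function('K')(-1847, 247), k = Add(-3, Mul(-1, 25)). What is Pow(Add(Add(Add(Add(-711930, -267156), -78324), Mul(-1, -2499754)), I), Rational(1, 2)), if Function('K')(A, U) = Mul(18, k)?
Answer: Mul(4, Pow(90115, Rational(1, 2))) ≈ 1200.8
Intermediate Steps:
k = -28 (k = Add(-3, -25) = -28)
Function('K')(A, U) = -504 (Function('K')(A, U) = Mul(18, -28) = -504)
I = -504
Pow(Add(Add(Add(Add(-711930, -267156), -78324), Mul(-1, -2499754)), I), Rational(1, 2)) = Pow(Add(Add(Add(Add(-711930, -267156), -78324), Mul(-1, -2499754)), -504), Rational(1, 2)) = Pow(Add(Add(Add(-979086, -78324), 2499754), -504), Rational(1, 2)) = Pow(Add(Add(-1057410, 2499754), -504), Rational(1, 2)) = Pow(Add(1442344, -504), Rational(1, 2)) = Pow(1441840, Rational(1, 2)) = Mul(4, Pow(90115, Rational(1, 2)))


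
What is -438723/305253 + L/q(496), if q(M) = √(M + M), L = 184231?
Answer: -48747/33917 + 184231*√62/248 ≈ 5847.9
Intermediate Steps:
q(M) = √2*√M (q(M) = √(2*M) = √2*√M)
-438723/305253 + L/q(496) = -438723/305253 + 184231/((√2*√496)) = -438723*1/305253 + 184231/((√2*(4*√31))) = -48747/33917 + 184231/((4*√62)) = -48747/33917 + 184231*(√62/248) = -48747/33917 + 184231*√62/248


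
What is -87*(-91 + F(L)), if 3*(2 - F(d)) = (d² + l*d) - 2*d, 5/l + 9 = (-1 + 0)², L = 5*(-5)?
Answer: 222169/8 ≈ 27771.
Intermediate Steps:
L = -25
l = -5/8 (l = 5/(-9 + (-1 + 0)²) = 5/(-9 + (-1)²) = 5/(-9 + 1) = 5/(-8) = 5*(-⅛) = -5/8 ≈ -0.62500)
F(d) = 2 - d²/3 + 7*d/8 (F(d) = 2 - ((d² - 5*d/8) - 2*d)/3 = 2 - (d² - 21*d/8)/3 = 2 + (-d²/3 + 7*d/8) = 2 - d²/3 + 7*d/8)
-87*(-91 + F(L)) = -87*(-91 + (2 - ⅓*(-25)² + (7/8)*(-25))) = -87*(-91 + (2 - ⅓*625 - 175/8)) = -87*(-91 + (2 - 625/3 - 175/8)) = -87*(-91 - 5477/24) = -87*(-7661/24) = 222169/8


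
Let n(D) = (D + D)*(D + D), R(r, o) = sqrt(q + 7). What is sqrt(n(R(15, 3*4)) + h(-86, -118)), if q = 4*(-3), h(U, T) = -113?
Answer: I*sqrt(133) ≈ 11.533*I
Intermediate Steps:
q = -12
R(r, o) = I*sqrt(5) (R(r, o) = sqrt(-12 + 7) = sqrt(-5) = I*sqrt(5))
n(D) = 4*D**2 (n(D) = (2*D)*(2*D) = 4*D**2)
sqrt(n(R(15, 3*4)) + h(-86, -118)) = sqrt(4*(I*sqrt(5))**2 - 113) = sqrt(4*(-5) - 113) = sqrt(-20 - 113) = sqrt(-133) = I*sqrt(133)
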